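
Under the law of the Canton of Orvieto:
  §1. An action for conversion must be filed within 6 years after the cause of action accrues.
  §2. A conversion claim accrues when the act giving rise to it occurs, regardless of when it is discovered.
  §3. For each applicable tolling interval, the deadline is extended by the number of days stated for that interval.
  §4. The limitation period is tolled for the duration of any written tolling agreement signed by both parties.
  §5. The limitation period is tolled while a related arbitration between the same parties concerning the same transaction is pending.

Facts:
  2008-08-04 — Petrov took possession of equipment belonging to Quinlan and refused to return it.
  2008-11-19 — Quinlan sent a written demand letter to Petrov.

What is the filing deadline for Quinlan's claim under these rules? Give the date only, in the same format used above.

The cause of action accrued on 2008-08-04, the date of the act.
The untolled deadline — 6 years after 2008-08-04 — is 2014-08-04.
None of the other events listed affects the running of the period under the stated rules.

2014-08-04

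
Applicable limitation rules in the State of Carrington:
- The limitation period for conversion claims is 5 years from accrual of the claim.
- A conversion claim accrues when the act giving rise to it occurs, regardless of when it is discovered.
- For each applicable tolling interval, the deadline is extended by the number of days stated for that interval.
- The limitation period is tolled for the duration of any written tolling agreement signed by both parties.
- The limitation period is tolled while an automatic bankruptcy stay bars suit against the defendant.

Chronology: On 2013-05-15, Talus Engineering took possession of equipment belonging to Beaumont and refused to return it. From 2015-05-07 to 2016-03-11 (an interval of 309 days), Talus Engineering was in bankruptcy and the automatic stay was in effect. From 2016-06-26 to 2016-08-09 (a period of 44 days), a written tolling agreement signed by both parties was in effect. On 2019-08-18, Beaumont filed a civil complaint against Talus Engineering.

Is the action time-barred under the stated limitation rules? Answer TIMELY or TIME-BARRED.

The claim accrued on 2013-05-15, the date of the act.
5 years from 2013-05-15 is 2018-05-15.
The period was tolled for 309 days by the automatic bankruptcy stay (2015-05-07 to 2016-03-11), pushing the deadline to 2019-03-20.
The written tolling agreement from 2016-06-26 to 2016-08-09 tolled the period for 44 days, extending the deadline to 2019-05-03.
The 2019-08-18 filing falls after the 2019-05-03 deadline; the claim is time-barred.

TIME-BARRED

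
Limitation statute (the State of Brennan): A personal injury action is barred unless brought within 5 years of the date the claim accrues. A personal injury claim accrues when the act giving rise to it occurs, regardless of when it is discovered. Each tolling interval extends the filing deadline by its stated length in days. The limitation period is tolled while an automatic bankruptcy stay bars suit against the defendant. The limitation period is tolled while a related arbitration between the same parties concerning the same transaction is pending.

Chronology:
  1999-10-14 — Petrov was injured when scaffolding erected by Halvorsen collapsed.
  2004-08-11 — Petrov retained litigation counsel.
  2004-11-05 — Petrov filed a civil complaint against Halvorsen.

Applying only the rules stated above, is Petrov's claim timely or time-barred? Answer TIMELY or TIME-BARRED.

TIME-BARRED

The claim accrued on 1999-10-14, when the wrongful act occurred.
The untolled deadline — 5 years after 1999-10-14 — is 2004-10-14.
None of the other events listed affects the running of the period under the stated rules.
Filing on 2004-11-05 missed the 2004-10-14 deadline — the action is time-barred.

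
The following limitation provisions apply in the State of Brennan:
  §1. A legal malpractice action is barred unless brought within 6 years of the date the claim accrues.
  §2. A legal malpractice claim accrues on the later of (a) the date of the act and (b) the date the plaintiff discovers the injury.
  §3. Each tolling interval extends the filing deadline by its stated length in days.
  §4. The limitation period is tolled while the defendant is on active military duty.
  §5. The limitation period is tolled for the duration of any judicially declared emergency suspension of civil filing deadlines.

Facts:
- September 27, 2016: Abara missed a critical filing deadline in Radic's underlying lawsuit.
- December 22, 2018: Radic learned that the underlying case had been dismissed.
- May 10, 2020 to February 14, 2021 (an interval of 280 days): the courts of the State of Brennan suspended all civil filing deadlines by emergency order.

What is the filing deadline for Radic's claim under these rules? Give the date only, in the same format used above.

Because discovery on December 22, 2018 post-dates the September 27, 2016 act, accrual under the later-of rule falls on December 22, 2018.
Adding the 6 years base period to December 22, 2018 gives a deadline of December 22, 2024, before any tolling.
The emergency suspension of filing deadlines from May 10, 2020 to February 14, 2021 tolled the period for 280 days, extending the deadline to September 28, 2025.

September 28, 2025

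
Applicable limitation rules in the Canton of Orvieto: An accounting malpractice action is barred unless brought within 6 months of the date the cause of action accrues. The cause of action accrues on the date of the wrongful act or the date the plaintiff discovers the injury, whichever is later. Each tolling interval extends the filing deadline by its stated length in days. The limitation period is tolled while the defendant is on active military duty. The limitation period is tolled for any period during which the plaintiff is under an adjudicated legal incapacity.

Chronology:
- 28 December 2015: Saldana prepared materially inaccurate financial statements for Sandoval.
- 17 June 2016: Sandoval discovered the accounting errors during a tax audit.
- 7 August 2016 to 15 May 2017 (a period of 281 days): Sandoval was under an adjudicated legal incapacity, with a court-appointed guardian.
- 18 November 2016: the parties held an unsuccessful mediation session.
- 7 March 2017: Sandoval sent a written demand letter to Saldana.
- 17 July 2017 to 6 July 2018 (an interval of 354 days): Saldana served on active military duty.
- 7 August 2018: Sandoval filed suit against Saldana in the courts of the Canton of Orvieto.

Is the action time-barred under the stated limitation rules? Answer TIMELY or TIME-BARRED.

The claim accrued on 17 June 2016 — the later of the 28 December 2015 act and the 17 June 2016 discovery.
6 months from 17 June 2016 is 17 December 2016.
The plaintiff's legal incapacity from 7 August 2016 to 15 May 2017 tolled the period for 281 days, extending the deadline to 24 September 2017.
The defendant's active military service from 17 July 2017 to 6 July 2018 tolled the period for 354 days, extending the deadline to 13 September 2018.
The other events in the timeline have no effect on the limitation period under the stated rules.
Sandoval filed on 7 August 2018, before the 13 September 2018 deadline, so the action is timely.

TIMELY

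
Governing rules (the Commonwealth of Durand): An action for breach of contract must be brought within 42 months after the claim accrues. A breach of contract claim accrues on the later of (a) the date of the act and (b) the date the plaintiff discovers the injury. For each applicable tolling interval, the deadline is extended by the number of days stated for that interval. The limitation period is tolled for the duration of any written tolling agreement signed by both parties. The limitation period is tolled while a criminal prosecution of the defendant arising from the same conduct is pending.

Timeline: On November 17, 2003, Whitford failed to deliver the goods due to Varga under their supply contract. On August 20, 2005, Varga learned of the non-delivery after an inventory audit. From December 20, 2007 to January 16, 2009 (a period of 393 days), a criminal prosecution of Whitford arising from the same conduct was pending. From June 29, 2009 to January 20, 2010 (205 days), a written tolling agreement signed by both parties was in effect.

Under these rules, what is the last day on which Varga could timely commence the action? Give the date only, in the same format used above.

Taking the later of the act (November 17, 2003) and discovery (August 20, 2005), the claim accrued on August 20, 2005.
42 months from August 20, 2005 is February 20, 2009.
Because the pending criminal prosecution ran from December 20, 2007 to January 16, 2009, the deadline is extended by 393 days to March 20, 2010.
Because the written tolling agreement ran from June 29, 2009 to January 20, 2010, the deadline is extended by 205 days to October 11, 2010.

October 11, 2010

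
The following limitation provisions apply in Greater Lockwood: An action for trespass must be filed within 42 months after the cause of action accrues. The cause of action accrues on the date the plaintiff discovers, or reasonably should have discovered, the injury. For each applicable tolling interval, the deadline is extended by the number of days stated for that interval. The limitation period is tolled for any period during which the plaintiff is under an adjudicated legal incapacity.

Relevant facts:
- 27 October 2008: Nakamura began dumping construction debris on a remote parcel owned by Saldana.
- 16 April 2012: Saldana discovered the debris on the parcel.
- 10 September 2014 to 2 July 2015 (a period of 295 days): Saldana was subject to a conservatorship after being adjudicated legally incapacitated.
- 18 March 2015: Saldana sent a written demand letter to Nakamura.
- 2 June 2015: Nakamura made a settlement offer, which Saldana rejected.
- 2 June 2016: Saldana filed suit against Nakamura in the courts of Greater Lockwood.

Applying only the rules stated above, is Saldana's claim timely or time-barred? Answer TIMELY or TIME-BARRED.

TIMELY

The claim did not accrue until Saldana discovered the injury on 16 April 2012; the 27 October 2008 act date does not start the clock under the stated rule.
Adding the 42 months base period to 16 April 2012 gives a deadline of 16 October 2015, before any tolling.
The period was tolled for 295 days by the plaintiff's legal incapacity (10 September 2014 to 2 July 2015), pushing the deadline to 6 August 2016.
None of the other events listed affects the running of the period under the stated rules.
The 2 June 2016 filing precedes the 6 August 2016 deadline; the claim is timely.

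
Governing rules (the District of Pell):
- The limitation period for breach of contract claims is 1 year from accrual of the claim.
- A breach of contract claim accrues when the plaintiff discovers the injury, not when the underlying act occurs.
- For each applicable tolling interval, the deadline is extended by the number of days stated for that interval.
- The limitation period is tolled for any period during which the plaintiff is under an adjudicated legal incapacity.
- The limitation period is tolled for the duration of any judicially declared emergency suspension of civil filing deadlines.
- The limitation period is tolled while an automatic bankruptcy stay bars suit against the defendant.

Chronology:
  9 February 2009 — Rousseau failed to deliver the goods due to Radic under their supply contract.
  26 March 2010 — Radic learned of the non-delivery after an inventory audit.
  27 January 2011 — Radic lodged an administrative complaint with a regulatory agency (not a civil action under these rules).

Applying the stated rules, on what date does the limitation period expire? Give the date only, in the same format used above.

26 March 2011

The claim did not accrue until Radic discovered the injury on 26 March 2010; the 9 February 2009 act date does not start the clock under the stated rule.
The untolled deadline — 1 year after 26 March 2010 — is 26 March 2011.
Nothing else in the chronology tolls or restarts the period.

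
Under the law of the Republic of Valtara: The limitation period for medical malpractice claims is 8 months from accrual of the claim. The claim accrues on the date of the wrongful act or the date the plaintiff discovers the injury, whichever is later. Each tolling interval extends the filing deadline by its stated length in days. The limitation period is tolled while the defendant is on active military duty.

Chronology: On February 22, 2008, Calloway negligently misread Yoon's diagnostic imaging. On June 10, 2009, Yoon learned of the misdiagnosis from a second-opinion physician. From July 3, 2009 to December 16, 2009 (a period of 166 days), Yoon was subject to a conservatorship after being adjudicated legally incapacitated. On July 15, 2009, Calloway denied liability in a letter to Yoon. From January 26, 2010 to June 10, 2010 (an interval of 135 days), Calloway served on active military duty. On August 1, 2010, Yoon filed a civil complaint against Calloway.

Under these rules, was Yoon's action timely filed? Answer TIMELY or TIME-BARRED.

Because discovery on June 10, 2009 post-dates the February 22, 2008 act, accrual under the later-of rule falls on June 10, 2009.
The untolled deadline — 8 months after June 10, 2009 — is February 10, 2010.
The defendant's active military service from January 26, 2010 to June 10, 2010 tolled the period for 135 days, extending the deadline to June 25, 2010.
Although the plaintiff's incapacity ran from July 3, 2009 to December 16, 2009, the stated rules do not make that a tolling event, so it is disregarded.
Nothing else in the chronology tolls or restarts the period.
Filing on August 1, 2010 missed the June 25, 2010 deadline — the action is time-barred.

TIME-BARRED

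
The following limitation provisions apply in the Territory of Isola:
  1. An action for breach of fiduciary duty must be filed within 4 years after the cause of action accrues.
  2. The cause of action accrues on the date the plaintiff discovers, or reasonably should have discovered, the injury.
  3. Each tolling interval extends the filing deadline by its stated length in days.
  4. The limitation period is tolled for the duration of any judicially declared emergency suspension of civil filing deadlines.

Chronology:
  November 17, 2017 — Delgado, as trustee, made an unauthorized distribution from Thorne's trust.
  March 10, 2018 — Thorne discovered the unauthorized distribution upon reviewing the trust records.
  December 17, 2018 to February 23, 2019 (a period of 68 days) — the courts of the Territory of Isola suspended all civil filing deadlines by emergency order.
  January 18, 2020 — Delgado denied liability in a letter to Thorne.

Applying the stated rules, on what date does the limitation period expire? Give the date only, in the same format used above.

Accrual is tied to discovery, so the period began on March 10, 2018 rather than on November 17, 2017 when the act occurred.
Adding the 4 years base period to March 10, 2018 gives a deadline of March 10, 2022, before any tolling.
Because the emergency suspension of filing deadlines ran from December 17, 2018 to February 23, 2019, the deadline is extended by 68 days to May 17, 2022.
The other events in the timeline have no effect on the limitation period under the stated rules.

May 17, 2022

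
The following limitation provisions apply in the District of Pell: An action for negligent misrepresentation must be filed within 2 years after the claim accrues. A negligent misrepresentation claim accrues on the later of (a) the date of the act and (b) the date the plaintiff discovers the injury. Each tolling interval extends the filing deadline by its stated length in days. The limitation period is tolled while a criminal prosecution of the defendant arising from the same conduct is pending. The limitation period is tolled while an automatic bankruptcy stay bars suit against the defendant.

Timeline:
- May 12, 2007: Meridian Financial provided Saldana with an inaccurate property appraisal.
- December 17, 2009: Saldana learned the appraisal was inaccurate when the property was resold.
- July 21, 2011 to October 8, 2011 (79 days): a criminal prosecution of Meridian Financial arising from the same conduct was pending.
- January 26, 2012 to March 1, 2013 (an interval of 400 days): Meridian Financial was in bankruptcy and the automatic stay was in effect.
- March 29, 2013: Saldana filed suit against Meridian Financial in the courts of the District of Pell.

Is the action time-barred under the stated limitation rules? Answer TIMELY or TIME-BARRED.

TIMELY

Because discovery on December 17, 2009 post-dates the May 12, 2007 act, accrual under the later-of rule falls on December 17, 2009.
2 years from December 17, 2009 is December 17, 2011.
The period was tolled for 79 days by the pending criminal prosecution (July 21, 2011 to October 8, 2011), pushing the deadline to March 5, 2012.
The automatic bankruptcy stay from January 26, 2012 to March 1, 2013 tolled the period for 400 days, extending the deadline to April 9, 2013.
The March 29, 2013 filing precedes the April 9, 2013 deadline; the claim is timely.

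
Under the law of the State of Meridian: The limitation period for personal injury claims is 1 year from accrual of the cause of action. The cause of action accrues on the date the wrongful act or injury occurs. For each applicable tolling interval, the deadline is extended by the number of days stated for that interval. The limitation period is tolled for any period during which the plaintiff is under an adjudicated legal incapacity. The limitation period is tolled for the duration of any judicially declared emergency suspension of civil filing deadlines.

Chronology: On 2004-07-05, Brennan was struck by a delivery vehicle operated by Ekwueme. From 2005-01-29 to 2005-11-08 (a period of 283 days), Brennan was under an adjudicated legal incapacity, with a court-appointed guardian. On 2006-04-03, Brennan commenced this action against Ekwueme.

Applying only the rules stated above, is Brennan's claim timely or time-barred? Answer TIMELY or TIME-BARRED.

TIMELY

The limitation period began to run on 2004-07-05.
The untolled deadline — 1 year after 2004-07-05 — is 2005-07-05.
Because the plaintiff's legal incapacity ran from 2005-01-29 to 2005-11-08, the deadline is extended by 283 days to 2006-04-14.
The 2006-04-03 filing precedes the 2006-04-14 deadline; the claim is timely.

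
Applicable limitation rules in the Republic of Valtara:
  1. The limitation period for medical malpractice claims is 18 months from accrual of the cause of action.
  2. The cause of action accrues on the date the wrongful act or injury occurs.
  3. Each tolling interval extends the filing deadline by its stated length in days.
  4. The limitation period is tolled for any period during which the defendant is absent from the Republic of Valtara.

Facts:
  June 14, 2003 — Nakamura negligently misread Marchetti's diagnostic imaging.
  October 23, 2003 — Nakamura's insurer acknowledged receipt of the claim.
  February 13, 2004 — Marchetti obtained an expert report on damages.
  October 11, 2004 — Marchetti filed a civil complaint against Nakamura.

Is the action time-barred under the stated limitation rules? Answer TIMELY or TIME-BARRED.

The cause of action accrued on June 14, 2003, the date of the act.
The untolled deadline — 18 months after June 14, 2003 — is December 14, 2004.
Nothing else in the chronology tolls or restarts the period.
Filing on October 11, 2004 beat the December 14, 2004 deadline — the action is timely.

TIMELY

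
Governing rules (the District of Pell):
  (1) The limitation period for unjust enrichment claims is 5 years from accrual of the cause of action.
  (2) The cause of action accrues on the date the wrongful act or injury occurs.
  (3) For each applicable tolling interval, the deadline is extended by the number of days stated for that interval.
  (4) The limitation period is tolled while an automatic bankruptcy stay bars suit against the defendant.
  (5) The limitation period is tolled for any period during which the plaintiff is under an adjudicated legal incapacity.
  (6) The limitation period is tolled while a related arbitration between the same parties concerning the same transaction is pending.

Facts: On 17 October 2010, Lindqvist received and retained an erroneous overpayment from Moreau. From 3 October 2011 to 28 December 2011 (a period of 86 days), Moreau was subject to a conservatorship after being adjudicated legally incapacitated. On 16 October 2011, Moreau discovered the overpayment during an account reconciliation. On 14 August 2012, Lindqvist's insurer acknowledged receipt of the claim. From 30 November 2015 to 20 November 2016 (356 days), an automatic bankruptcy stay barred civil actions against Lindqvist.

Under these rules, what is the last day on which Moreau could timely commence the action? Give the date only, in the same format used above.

1 January 2017

The claim accrued on 17 October 2010, when the wrongful act occurred; under the stated occurrence rule the 16 October 2011 discovery does not delay accrual.
The untolled deadline — 5 years after 17 October 2010 — is 17 October 2015.
The plaintiff's legal incapacity from 3 October 2011 to 28 December 2011 tolled the period for 86 days, extending the deadline to 11 January 2016.
The automatic bankruptcy stay from 30 November 2015 to 20 November 2016 tolled the period for 356 days, extending the deadline to 1 January 2017.
None of the other events listed affects the running of the period under the stated rules.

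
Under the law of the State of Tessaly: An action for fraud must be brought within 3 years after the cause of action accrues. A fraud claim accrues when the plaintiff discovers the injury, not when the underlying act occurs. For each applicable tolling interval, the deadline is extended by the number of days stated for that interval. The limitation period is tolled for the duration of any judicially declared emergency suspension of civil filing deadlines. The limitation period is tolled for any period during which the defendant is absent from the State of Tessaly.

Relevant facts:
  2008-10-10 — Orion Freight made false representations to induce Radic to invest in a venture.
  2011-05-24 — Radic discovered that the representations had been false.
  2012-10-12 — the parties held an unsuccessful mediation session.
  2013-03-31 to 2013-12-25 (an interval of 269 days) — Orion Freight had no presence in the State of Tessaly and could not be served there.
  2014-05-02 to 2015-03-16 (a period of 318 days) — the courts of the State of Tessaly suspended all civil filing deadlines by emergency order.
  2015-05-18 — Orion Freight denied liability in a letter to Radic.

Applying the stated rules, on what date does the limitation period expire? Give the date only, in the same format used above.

The claim did not accrue until Radic discovered the injury on 2011-05-24; the 2008-10-10 act date does not start the clock under the stated rule.
3 years from 2011-05-24 is 2014-05-24.
Because the defendant's absence from the jurisdiction ran from 2013-03-31 to 2013-12-25, the deadline is extended by 269 days to 2015-02-17.
The emergency suspension of filing deadlines from 2014-05-02 to 2015-03-16 tolled the period for 318 days, extending the deadline to 2016-01-01.
The other events in the timeline have no effect on the limitation period under the stated rules.

2016-01-01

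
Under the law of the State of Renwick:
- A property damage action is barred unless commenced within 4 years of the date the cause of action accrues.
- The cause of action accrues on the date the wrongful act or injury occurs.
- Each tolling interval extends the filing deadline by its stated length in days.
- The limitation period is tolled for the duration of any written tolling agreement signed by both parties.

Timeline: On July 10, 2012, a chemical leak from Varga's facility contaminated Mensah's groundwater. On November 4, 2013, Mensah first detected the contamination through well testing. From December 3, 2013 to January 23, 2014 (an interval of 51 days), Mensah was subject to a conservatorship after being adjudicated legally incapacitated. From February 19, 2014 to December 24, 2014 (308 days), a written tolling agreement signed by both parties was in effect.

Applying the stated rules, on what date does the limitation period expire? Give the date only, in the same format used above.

May 14, 2017

Accrual is governed by the date of the act, so the period began to run on July 10, 2012; the later discovery on November 4, 2013 is irrelevant under the stated rule.
Adding the 4 years base period to July 10, 2012 gives a deadline of July 10, 2016, before any tolling.
The period was tolled for 308 days by the written tolling agreement (February 19, 2014 to December 24, 2014), pushing the deadline to May 14, 2017.
Although the plaintiff's incapacity ran from December 3, 2013 to January 23, 2014, the stated rules do not make that a tolling event, so it is disregarded.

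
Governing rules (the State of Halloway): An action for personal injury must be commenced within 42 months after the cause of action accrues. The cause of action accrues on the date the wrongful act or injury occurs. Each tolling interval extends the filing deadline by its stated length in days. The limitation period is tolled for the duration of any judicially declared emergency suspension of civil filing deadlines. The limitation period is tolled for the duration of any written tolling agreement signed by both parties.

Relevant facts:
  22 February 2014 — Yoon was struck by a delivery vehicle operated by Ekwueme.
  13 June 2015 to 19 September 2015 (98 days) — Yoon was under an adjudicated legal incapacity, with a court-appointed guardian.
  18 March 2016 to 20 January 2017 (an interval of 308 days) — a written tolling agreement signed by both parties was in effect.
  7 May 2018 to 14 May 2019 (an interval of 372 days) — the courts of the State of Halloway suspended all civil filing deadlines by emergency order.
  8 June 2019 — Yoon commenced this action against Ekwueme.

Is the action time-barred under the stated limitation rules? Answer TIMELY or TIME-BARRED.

TIMELY

The cause of action accrued on 22 February 2014, the date of the act.
42 months from 22 February 2014 is 22 August 2017.
Because the written tolling agreement ran from 18 March 2016 to 20 January 2017, the deadline is extended by 308 days to 26 June 2018.
Because the emergency suspension of filing deadlines ran from 7 May 2018 to 14 May 2019, the deadline is extended by 372 days to 3 July 2019.
The plaintiff's legal incapacity from 13 June 2015 to 19 September 2015 does not toll the period, because no stated rule makes the plaintiff's incapacity a tolling event.
Yoon filed on 8 June 2019, before the 3 July 2019 deadline, so the action is timely.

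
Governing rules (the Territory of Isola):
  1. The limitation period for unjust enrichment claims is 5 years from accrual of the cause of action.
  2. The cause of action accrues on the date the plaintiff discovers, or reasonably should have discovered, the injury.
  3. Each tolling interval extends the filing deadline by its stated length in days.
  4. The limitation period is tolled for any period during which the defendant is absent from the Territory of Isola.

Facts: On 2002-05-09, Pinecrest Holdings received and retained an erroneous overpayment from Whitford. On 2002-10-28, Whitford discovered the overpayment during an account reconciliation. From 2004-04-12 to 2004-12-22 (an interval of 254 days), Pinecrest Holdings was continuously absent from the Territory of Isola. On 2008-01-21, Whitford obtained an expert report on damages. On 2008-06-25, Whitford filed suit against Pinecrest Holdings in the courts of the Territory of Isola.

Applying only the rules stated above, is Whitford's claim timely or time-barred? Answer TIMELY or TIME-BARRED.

The claim did not accrue until Whitford discovered the injury on 2002-10-28; the 2002-05-09 act date does not start the clock under the stated rule.
The untolled deadline — 5 years after 2002-10-28 — is 2007-10-28.
Because the defendant's absence from the jurisdiction ran from 2004-04-12 to 2004-12-22, the deadline is extended by 254 days to 2008-07-08.
Nothing else in the chronology tolls or restarts the period.
Whitford filed on 2008-06-25, before the 2008-07-08 deadline, so the action is timely.

TIMELY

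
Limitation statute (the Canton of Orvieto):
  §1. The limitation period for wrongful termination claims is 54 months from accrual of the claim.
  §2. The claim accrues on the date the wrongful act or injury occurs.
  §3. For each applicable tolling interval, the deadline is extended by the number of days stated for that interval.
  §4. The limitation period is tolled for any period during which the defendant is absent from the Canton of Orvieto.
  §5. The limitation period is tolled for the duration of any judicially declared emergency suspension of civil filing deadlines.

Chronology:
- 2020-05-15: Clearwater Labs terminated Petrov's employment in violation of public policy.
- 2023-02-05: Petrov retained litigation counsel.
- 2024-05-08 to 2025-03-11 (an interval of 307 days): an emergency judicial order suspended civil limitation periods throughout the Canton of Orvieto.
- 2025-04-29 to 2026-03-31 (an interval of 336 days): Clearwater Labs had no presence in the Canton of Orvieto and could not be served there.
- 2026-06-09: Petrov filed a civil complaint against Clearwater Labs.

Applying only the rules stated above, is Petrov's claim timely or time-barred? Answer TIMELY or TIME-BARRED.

The claim accrued on 2020-05-15, the date of the act.
54 months from 2020-05-15 is 2024-11-15.
Because the emergency suspension of filing deadlines ran from 2024-05-08 to 2025-03-11, the deadline is extended by 307 days to 2025-09-18.
The period was tolled for 336 days by the defendant's absence from the jurisdiction (2025-04-29 to 2026-03-31), pushing the deadline to 2026-08-20.
None of the other events listed affects the running of the period under the stated rules.
Filing on 2026-06-09 beat the 2026-08-20 deadline — the action is timely.

TIMELY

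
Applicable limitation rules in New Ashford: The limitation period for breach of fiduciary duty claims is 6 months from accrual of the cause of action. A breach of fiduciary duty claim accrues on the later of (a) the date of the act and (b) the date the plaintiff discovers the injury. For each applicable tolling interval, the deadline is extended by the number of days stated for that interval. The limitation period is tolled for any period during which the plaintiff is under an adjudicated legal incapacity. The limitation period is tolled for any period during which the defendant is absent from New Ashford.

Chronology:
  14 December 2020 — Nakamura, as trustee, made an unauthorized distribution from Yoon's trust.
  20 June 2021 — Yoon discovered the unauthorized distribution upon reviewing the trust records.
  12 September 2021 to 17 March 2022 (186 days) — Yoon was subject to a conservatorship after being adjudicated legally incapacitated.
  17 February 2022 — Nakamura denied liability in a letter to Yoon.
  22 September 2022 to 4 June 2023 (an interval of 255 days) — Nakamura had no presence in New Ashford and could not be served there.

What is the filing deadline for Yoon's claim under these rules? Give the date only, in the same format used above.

24 June 2022

The claim accrued on 20 June 2021 — the later of the 14 December 2020 act and the 20 June 2021 discovery.
6 months from 20 June 2021 is 20 December 2021.
Because the plaintiff's legal incapacity ran from 12 September 2021 to 17 March 2022, the deadline is extended by 186 days to 24 June 2022.
The defendant's absence from the jurisdiction from 22 September 2022 to 4 June 2023 began after the period had already run on 24 June 2022, so it has no tolling effect.
None of the other events listed affects the running of the period under the stated rules.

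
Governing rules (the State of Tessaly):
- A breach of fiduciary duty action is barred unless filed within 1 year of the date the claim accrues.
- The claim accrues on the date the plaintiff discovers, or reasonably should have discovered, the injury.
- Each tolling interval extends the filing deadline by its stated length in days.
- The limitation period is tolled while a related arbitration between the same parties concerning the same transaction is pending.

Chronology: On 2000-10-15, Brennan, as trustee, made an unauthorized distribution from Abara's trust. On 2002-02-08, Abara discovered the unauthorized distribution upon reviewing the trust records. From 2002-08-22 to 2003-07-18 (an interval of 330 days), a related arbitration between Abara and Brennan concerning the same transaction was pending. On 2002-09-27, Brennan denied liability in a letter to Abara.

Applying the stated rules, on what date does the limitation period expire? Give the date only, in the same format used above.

2004-01-04

Under the discovery rule, the claim accrued on 2002-02-08, when Abara discovered the injury — not on the 2000-10-15 date of the underlying act.
Adding the 1 year base period to 2002-02-08 gives a deadline of 2003-02-08, before any tolling.
The period was tolled for 330 days by the pending related arbitration (2002-08-22 to 2003-07-18), pushing the deadline to 2004-01-04.
None of the other events listed affects the running of the period under the stated rules.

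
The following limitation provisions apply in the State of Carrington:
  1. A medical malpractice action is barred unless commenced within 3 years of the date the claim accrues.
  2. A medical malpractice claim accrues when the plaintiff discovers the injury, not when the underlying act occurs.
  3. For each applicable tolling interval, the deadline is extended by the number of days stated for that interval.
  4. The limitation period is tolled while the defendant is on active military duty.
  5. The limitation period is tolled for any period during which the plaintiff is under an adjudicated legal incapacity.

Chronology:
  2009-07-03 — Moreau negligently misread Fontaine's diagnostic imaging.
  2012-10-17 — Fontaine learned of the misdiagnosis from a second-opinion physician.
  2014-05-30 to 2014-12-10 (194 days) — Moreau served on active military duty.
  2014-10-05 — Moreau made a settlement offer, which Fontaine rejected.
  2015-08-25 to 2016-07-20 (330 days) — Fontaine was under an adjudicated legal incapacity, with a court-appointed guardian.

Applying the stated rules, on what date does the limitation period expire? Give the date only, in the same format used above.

Accrual is tied to discovery, so the period began on 2012-10-17 rather than on 2009-07-03 when the act occurred.
3 years from 2012-10-17 is 2015-10-17.
Because the defendant's active military service ran from 2014-05-30 to 2014-12-10, the deadline is extended by 194 days to 2016-04-28.
The period was tolled for 330 days by the plaintiff's legal incapacity (2015-08-25 to 2016-07-20), pushing the deadline to 2017-03-24.
The other events in the timeline have no effect on the limitation period under the stated rules.

2017-03-24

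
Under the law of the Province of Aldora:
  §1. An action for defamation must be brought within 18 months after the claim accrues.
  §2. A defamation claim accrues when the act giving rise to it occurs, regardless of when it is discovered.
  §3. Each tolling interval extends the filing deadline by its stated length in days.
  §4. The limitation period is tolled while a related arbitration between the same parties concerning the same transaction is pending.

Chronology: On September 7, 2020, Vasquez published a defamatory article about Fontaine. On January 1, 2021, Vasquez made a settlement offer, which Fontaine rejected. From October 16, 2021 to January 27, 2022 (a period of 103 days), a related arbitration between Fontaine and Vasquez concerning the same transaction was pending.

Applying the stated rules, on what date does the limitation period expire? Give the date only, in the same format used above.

June 18, 2022

The claim accrued on September 7, 2020, the date of the act.
Adding the 18 months base period to September 7, 2020 gives a deadline of March 7, 2022, before any tolling.
The period was tolled for 103 days by the pending related arbitration (October 16, 2021 to January 27, 2022), pushing the deadline to June 18, 2022.
Nothing else in the chronology tolls or restarts the period.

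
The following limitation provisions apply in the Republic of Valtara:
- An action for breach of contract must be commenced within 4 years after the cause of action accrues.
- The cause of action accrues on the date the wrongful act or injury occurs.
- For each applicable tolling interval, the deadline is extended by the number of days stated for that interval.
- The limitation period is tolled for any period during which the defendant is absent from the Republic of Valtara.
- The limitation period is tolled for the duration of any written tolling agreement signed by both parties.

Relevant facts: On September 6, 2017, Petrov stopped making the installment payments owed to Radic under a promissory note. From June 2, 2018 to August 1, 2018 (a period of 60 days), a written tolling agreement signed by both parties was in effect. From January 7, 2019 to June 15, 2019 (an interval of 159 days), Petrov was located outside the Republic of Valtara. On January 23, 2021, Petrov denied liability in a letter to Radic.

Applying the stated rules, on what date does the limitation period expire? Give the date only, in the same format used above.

The limitation period began to run on September 6, 2017.
The untolled deadline — 4 years after September 6, 2017 — is September 6, 2021.
Because the written tolling agreement ran from June 2, 2018 to August 1, 2018, the deadline is extended by 60 days to November 5, 2021.
Because the defendant's absence from the jurisdiction ran from January 7, 2019 to June 15, 2019, the deadline is extended by 159 days to April 13, 2022.
The other events in the timeline have no effect on the limitation period under the stated rules.

April 13, 2022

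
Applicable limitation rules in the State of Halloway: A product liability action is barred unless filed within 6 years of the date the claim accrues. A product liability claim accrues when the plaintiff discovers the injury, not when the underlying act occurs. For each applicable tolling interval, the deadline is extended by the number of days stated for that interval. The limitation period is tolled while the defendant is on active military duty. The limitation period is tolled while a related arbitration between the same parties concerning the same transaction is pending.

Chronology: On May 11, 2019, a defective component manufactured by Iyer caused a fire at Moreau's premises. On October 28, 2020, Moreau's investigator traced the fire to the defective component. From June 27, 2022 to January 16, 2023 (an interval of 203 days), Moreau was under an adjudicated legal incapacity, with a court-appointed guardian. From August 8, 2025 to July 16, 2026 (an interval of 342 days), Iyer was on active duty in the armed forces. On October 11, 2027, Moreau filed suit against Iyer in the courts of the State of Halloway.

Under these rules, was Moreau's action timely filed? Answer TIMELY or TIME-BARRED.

TIME-BARRED

Under the discovery rule, the claim accrued on October 28, 2020, when Moreau discovered the injury — not on the May 11, 2019 date of the underlying act.
Adding the 6 years base period to October 28, 2020 gives a deadline of October 28, 2026, before any tolling.
The defendant's active military service from August 8, 2025 to July 16, 2026 tolled the period for 342 days, extending the deadline to October 5, 2027.
Although the plaintiff's incapacity ran from June 27, 2022 to January 16, 2023, the stated rules do not make that a tolling event, so it is disregarded.
Moreau filed on October 11, 2027, after the October 5, 2027 deadline, so the action is time-barred.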